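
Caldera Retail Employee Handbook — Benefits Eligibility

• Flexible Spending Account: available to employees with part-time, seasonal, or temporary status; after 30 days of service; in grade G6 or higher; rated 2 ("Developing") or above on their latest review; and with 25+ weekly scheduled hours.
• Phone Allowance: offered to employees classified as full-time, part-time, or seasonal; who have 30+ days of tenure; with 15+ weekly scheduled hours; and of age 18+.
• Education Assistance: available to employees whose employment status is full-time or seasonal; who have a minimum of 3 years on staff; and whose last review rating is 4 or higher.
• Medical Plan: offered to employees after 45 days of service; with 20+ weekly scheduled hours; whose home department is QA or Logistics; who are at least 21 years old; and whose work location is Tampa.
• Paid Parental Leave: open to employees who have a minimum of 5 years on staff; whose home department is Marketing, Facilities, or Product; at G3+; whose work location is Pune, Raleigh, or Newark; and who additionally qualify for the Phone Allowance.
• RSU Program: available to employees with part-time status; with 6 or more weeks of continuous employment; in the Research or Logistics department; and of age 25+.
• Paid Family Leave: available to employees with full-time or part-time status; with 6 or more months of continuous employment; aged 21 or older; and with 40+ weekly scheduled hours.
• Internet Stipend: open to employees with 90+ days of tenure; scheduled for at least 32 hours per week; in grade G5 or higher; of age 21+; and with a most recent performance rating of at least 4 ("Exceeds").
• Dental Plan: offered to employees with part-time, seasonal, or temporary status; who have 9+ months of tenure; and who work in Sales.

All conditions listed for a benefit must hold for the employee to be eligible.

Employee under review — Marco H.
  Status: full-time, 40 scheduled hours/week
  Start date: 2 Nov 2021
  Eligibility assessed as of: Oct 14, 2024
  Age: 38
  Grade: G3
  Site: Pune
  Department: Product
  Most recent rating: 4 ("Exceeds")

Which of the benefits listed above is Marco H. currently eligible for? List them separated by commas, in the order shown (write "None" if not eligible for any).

Phone Allowance, Paid Family Leave

Service from 2 Nov 2021 to Oct 14, 2024: 1077 days.
Flexible Spending Account — status full-time ✗ (requires part-time, seasonal, or temporary) → not eligible.
Phone Allowance — status full-time ✓; service 1077 days ≥ 30 days ✓; 40 hrs/wk ≥ 15 ✓; age 38 ≥ 18 ✓ → eligible.
Education Assistance — status full-time ✓; service 1077 days < 3 years (≈1095 days) ✗ → not eligible.
Medical Plan — service 1077 days ≥ 45 days ✓; 40 hrs/wk ≥ 20 ✓; dept Product ✗ → not eligible.
Paid Parental Leave — service 1077 days < 5 years (≈1825 days) ✗ → not eligible.
RSU Program — status full-time ✗ (requires part-time) → not eligible.
Paid Family Leave — status full-time ✓; service 1077 days ≥ 6 months (≈180 days) ✓; age 38 ≥ 21 ✓; 40 hrs/wk ≥ 40 ✓ → eligible.
Internet Stipend — service 1077 days ≥ 90 days ✓; 40 hrs/wk ≥ 32 ✓; grade G3 < G5 ✗ → not eligible.
Dental Plan — status full-time ✗ (requires part-time, seasonal, or temporary) → not eligible.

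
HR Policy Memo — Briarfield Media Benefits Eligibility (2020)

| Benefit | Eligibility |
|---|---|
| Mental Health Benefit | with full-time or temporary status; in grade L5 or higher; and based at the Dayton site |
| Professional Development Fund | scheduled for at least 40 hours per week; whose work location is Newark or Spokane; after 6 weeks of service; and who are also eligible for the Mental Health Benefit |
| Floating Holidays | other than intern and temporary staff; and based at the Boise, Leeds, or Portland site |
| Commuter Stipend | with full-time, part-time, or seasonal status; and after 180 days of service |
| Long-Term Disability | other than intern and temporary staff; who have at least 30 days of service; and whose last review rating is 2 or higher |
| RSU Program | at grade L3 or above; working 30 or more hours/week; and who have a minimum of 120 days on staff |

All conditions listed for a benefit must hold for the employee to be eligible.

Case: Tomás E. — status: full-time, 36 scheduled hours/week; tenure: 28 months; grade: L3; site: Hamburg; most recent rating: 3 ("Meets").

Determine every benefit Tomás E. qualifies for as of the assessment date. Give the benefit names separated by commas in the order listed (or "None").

Commuter Stipend, Long-Term Disability, RSU Program

Mental Health Benefit — status full-time ✓; grade L3 < L5 ✗ → not eligible.
Professional Development Fund — 36 hrs/wk < 40 ✗ → not eligible.
Floating Holidays — status full-time ✓ (not excluded); site Hamburg ✗ (not Boise, Leeds, or Portland) → not eligible.
Commuter Stipend — status full-time ✓; service 28 months ≥ 180 days ✓ → eligible.
Long-Term Disability — status full-time ✓ (not excluded); service 28 months ≥ 30 days ✓; rating 3 ≥ 2 ✓ → eligible.
RSU Program — grade L3 ≥ L3 ✓; 36 hrs/wk ≥ 30 ✓; service 28 months ≥ 120 days ✓ → eligible.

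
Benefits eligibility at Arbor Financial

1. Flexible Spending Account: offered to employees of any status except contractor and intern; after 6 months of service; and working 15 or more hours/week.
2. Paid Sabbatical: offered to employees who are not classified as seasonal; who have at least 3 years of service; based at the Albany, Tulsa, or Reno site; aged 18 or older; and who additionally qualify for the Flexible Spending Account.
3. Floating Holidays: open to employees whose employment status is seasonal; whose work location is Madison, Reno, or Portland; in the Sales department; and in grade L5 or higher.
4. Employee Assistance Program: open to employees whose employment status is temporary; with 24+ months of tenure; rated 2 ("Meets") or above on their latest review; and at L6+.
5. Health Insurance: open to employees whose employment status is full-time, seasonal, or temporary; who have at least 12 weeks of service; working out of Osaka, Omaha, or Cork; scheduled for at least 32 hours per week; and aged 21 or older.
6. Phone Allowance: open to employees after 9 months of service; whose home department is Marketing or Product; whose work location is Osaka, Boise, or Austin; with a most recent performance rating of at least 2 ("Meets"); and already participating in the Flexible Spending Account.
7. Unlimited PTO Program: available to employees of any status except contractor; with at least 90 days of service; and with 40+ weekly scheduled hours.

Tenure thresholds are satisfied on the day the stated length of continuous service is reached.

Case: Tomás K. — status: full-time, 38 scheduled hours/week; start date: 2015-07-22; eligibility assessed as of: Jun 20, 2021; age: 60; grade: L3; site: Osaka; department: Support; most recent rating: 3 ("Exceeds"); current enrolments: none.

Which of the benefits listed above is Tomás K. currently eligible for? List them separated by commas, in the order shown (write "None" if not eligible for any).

Service from 2015-07-22 to Jun 20, 2021: 2160 days.
Flexible Spending Account — status full-time ✓ (not excluded); service 2160 days ≥ 6 months (≈180 days) ✓; 38 hrs/wk ≥ 15 ✓ → eligible.
Paid Sabbatical — status full-time ✓ (not excluded); service 2160 days ≥ 3 years (≈1095 days) ✓; site Osaka ✗ (not Albany, Tulsa, or Reno) → not eligible.
Floating Holidays — status full-time ✗ (requires seasonal) → not eligible.
Employee Assistance Program — status full-time ✗ (requires temporary) → not eligible.
Health Insurance — status full-time ✓; service 2160 days ≥ 12 weeks (≈84 days) ✓; site Osaka ✓; 38 hrs/wk ≥ 32 ✓; age 60 ≥ 21 ✓ → eligible.
Phone Allowance — service 2160 days ≥ 9 months (≈270 days) ✓; dept Support ✗ → not eligible.
Unlimited PTO Program — status full-time ✓ (not excluded); service 2160 days ≥ 90 days ✓; 38 hrs/wk < 40 ✗ → not eligible.

Flexible Spending Account, Health Insurance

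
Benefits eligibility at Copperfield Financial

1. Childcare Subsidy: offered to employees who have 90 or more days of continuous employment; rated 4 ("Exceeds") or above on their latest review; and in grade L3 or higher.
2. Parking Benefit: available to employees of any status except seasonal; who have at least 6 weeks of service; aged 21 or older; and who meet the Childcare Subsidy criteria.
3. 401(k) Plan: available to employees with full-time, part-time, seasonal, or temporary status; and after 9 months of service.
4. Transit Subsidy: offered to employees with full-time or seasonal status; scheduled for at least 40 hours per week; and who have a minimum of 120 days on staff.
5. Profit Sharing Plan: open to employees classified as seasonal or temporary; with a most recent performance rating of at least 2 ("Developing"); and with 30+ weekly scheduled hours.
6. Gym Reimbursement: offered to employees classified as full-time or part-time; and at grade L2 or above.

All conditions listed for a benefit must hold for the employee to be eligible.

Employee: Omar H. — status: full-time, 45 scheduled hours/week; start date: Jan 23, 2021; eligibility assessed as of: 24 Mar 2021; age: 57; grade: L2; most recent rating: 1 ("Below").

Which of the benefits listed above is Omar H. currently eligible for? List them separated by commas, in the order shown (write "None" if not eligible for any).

Gym Reimbursement

Service from Jan 23, 2021 to 24 Mar 2021: 60 days.
Childcare Subsidy — service 60 days < 90 days ✗ → not eligible.
Parking Benefit — status full-time ✓ (not excluded); service 60 days ≥ 6 weeks (≈42 days) ✓; age 57 ≥ 21 ✓; not eligible for Childcare Subsidy ✗ → not eligible.
401(k) Plan — status full-time ✓; service 60 days < 9 months (≈270 days) ✗ → not eligible.
Transit Subsidy — status full-time ✓; 45 hrs/wk ≥ 40 ✓; service 60 days < 120 days ✗ → not eligible.
Profit Sharing Plan — status full-time ✗ (requires seasonal or temporary) → not eligible.
Gym Reimbursement — status full-time ✓; grade L2 ≥ L2 ✓ → eligible.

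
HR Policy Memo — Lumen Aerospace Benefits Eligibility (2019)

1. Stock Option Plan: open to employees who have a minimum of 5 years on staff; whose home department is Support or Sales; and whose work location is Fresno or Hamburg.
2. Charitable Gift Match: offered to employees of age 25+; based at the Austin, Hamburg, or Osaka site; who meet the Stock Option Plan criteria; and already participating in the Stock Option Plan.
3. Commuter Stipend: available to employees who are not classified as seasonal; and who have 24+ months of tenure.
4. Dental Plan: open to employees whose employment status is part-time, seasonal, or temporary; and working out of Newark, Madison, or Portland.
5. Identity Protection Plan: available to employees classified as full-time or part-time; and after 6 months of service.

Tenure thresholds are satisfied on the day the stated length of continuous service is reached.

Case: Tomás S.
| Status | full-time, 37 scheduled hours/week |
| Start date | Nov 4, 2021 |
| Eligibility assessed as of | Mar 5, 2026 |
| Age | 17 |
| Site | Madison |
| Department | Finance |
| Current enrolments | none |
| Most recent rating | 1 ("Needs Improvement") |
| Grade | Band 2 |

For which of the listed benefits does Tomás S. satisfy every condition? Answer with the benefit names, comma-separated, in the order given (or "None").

Commuter Stipend, Identity Protection Plan

Service from Nov 4, 2021 to Mar 5, 2026: 1582 days.
Stock Option Plan — service 1582 days < 5 years (≈1825 days) ✗ → not eligible.
Charitable Gift Match — age 17 < 25 ✗ → not eligible.
Commuter Stipend — status full-time ✓ (not excluded); service 1582 days ≥ 24 months (≈720 days) ✓ → eligible.
Dental Plan — status full-time ✗ (requires part-time, seasonal, or temporary) → not eligible.
Identity Protection Plan — status full-time ✓; service 1582 days ≥ 6 months (≈180 days) ✓ → eligible.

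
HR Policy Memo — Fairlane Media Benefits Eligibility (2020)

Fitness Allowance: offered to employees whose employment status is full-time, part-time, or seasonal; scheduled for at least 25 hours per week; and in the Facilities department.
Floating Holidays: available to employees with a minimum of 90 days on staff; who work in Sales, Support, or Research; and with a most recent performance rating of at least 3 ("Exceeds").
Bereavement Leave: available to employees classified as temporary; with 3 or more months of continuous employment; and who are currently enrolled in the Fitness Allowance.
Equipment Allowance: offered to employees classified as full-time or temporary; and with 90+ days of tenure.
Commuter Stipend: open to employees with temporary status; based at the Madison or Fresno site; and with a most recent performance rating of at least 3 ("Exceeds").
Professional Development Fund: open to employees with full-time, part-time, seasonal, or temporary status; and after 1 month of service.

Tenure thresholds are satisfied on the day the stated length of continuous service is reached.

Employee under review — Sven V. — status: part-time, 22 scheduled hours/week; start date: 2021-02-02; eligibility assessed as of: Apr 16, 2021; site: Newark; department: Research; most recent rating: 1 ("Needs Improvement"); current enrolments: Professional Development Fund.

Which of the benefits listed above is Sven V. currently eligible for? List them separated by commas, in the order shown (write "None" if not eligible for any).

Service from 2021-02-02 to Apr 16, 2021: 73 days.
Fitness Allowance — status part-time ✓; 22 hrs/wk < 25 ✗ → not eligible.
Floating Holidays — service 73 days < 90 days ✗ → not eligible.
Bereavement Leave — status part-time ✗ (requires temporary) → not eligible.
Equipment Allowance — status part-time ✗ (requires full-time or temporary) → not eligible.
Commuter Stipend — status part-time ✗ (requires temporary) → not eligible.
Professional Development Fund — status part-time ✓; service 73 days ≥ 1 month (≈30 days) ✓ → eligible.

Professional Development Fund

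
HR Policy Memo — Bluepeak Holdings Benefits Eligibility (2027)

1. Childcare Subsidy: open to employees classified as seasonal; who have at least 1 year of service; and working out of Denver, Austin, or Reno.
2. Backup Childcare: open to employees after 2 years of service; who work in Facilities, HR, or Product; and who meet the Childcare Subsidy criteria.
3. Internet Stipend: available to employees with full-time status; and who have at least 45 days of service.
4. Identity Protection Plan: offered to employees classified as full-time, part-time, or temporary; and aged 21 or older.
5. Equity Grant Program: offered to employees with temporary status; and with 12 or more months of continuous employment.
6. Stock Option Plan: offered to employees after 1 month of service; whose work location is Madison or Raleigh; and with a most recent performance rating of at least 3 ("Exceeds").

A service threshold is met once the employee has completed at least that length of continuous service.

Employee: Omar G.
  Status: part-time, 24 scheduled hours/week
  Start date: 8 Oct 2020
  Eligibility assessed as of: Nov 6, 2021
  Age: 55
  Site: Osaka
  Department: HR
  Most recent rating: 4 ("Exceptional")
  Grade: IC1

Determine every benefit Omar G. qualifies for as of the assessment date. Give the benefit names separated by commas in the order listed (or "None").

Service from 8 Oct 2020 to Nov 6, 2021: 394 days.
Childcare Subsidy — status part-time ✗ (requires seasonal) → not eligible.
Backup Childcare — service 394 days < 2 years (≈730 days) ✗ → not eligible.
Internet Stipend — status part-time ✗ (requires full-time) → not eligible.
Identity Protection Plan — status part-time ✓; age 55 ≥ 21 ✓ → eligible.
Equity Grant Program — status part-time ✗ (requires temporary) → not eligible.
Stock Option Plan — service 394 days ≥ 1 month (≈30 days) ✓; site Osaka ✗ (not Madison or Raleigh) → not eligible.

Identity Protection Plan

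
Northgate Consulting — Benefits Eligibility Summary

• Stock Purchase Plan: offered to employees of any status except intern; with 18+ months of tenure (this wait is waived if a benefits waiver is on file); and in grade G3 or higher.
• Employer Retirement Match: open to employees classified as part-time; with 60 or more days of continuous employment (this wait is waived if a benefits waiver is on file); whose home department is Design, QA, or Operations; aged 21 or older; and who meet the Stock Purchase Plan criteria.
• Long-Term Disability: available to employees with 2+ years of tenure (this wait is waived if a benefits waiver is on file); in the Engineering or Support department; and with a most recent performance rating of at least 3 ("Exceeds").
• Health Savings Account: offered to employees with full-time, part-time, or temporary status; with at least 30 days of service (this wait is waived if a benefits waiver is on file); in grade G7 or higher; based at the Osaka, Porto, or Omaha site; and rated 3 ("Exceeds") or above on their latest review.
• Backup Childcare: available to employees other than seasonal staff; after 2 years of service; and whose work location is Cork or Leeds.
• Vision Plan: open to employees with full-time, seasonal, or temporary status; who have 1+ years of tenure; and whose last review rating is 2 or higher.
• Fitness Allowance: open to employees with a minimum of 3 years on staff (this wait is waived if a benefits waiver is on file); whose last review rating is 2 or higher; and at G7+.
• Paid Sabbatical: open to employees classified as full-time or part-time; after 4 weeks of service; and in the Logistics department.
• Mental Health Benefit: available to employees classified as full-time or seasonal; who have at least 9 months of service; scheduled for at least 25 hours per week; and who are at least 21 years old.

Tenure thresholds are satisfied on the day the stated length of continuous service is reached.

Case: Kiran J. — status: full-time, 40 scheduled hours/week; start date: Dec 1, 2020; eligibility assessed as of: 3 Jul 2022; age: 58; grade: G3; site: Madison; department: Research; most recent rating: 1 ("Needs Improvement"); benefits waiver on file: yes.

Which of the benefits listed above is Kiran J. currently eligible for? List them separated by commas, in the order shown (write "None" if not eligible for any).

Stock Purchase Plan, Mental Health Benefit

Service from Dec 1, 2020 to 3 Jul 2022: 579 days.
Stock Purchase Plan — status full-time ✓ (not excluded); benefits waiver on file ✓; grade G3 ≥ G3 ✓ → eligible.
Employer Retirement Match — status full-time ✗ (requires part-time) → not eligible.
Long-Term Disability — benefits waiver on file ✓; dept Research ✗ → not eligible.
Health Savings Account — status full-time ✓; benefits waiver on file ✓; grade G3 < G7 ✗ → not eligible.
Backup Childcare — status full-time ✓ (not excluded); service 579 days < 2 years (≈730 days) ✗ → not eligible.
Vision Plan — status full-time ✓; service 579 days ≥ 1 year (≈365 days) ✓; rating 1 < 2 ✗ → not eligible.
Fitness Allowance — benefits waiver on file ✓; rating 1 < 2 ✗ → not eligible.
Paid Sabbatical — status full-time ✓; service 579 days ≥ 4 weeks (≈28 days) ✓; dept Research ✗ → not eligible.
Mental Health Benefit — status full-time ✓; service 579 days ≥ 9 months (≈270 days) ✓; 40 hrs/wk ≥ 25 ✓; age 58 ≥ 21 ✓ → eligible.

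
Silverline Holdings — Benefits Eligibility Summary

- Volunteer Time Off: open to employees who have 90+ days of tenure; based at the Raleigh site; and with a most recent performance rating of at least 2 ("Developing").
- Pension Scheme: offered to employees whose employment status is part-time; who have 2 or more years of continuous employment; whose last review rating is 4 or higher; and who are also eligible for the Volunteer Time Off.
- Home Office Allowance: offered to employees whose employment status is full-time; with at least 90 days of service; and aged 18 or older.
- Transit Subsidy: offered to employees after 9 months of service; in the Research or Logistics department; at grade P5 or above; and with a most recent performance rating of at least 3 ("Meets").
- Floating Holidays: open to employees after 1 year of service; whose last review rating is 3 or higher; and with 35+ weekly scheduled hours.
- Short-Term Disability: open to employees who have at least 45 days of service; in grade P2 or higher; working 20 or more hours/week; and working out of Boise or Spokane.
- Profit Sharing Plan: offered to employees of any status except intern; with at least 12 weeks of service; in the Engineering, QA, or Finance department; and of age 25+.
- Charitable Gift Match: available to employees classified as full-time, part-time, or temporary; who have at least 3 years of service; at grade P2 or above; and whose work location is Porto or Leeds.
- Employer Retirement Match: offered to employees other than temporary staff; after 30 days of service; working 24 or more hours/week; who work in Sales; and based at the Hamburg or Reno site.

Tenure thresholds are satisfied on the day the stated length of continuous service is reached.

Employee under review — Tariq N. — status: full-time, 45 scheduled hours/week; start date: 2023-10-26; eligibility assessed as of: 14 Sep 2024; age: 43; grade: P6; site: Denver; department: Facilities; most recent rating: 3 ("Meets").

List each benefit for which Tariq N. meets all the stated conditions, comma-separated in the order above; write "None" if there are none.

Home Office Allowance

Service from 2023-10-26 to 14 Sep 2024: 324 days.
Volunteer Time Off — service 324 days ≥ 90 days ✓; site Denver ✗ (not Raleigh) → not eligible.
Pension Scheme — status full-time ✗ (requires part-time) → not eligible.
Home Office Allowance — status full-time ✓; service 324 days ≥ 90 days ✓; age 43 ≥ 18 ✓ → eligible.
Transit Subsidy — service 324 days ≥ 9 months (≈270 days) ✓; dept Facilities ✗ → not eligible.
Floating Holidays — service 324 days < 1 year (≈365 days) ✗ → not eligible.
Short-Term Disability — service 324 days ≥ 45 days ✓; grade P6 ≥ P2 ✓; 45 hrs/wk ≥ 20 ✓; site Denver ✗ (not Boise or Spokane) → not eligible.
Profit Sharing Plan — status full-time ✓ (not excluded); service 324 days ≥ 12 weeks (≈84 days) ✓; dept Facilities ✗ → not eligible.
Charitable Gift Match — status full-time ✓; service 324 days < 3 years (≈1095 days) ✗ → not eligible.
Employer Retirement Match — status full-time ✓ (not excluded); service 324 days ≥ 30 days ✓; 45 hrs/wk ≥ 24 ✓; dept Facilities ✗ → not eligible.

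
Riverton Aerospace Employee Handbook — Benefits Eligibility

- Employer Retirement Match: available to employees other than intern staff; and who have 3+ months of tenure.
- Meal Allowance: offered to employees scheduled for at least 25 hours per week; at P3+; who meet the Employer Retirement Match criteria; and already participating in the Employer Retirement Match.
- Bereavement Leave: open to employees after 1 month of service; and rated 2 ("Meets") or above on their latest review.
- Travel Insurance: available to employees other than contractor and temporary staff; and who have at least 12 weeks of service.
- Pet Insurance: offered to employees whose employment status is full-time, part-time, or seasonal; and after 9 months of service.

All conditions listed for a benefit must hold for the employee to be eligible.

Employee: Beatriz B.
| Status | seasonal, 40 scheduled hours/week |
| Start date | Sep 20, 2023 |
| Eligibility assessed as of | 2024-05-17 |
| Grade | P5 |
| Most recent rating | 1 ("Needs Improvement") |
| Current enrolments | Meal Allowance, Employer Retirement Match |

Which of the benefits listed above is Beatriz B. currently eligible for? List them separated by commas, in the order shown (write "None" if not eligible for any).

Service from Sep 20, 2023 to 2024-05-17: 240 days.
Employer Retirement Match — status seasonal ✓ (not excluded); service 240 days ≥ 3 months (≈90 days) ✓ → eligible.
Meal Allowance — 40 hrs/wk ≥ 25 ✓; grade P5 ≥ P3 ✓; eligible for Employer Retirement Match ✓; enrolled in Employer Retirement Match ✓ → eligible.
Bereavement Leave — service 240 days ≥ 1 month (≈30 days) ✓; rating 1 < 2 ✗ → not eligible.
Travel Insurance — status seasonal ✓ (not excluded); service 240 days ≥ 12 weeks (≈84 days) ✓ → eligible.
Pet Insurance — status seasonal ✓; service 240 days < 9 months (≈270 days) ✗ → not eligible.

Employer Retirement Match, Meal Allowance, Travel Insurance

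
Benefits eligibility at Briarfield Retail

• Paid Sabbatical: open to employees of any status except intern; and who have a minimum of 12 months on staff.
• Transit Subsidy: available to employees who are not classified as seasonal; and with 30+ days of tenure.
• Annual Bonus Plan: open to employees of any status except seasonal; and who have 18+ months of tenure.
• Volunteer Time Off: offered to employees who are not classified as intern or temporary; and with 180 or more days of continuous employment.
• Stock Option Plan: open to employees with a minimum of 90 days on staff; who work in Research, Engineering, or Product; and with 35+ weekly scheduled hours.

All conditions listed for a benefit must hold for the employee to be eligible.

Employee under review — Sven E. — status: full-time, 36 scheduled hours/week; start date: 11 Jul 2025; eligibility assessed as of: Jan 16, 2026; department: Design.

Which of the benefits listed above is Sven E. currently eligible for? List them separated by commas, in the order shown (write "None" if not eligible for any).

Service from 11 Jul 2025 to Jan 16, 2026: 189 days.
Paid Sabbatical — status full-time ✓ (not excluded); service 189 days < 12 months (≈360 days) ✗ → not eligible.
Transit Subsidy — status full-time ✓ (not excluded); service 189 days ≥ 30 days ✓ → eligible.
Annual Bonus Plan — status full-time ✓ (not excluded); service 189 days < 18 months (≈540 days) ✗ → not eligible.
Volunteer Time Off — status full-time ✓ (not excluded); service 189 days ≥ 180 days ✓ → eligible.
Stock Option Plan — service 189 days ≥ 90 days ✓; dept Design ✗ → not eligible.

Transit Subsidy, Volunteer Time Off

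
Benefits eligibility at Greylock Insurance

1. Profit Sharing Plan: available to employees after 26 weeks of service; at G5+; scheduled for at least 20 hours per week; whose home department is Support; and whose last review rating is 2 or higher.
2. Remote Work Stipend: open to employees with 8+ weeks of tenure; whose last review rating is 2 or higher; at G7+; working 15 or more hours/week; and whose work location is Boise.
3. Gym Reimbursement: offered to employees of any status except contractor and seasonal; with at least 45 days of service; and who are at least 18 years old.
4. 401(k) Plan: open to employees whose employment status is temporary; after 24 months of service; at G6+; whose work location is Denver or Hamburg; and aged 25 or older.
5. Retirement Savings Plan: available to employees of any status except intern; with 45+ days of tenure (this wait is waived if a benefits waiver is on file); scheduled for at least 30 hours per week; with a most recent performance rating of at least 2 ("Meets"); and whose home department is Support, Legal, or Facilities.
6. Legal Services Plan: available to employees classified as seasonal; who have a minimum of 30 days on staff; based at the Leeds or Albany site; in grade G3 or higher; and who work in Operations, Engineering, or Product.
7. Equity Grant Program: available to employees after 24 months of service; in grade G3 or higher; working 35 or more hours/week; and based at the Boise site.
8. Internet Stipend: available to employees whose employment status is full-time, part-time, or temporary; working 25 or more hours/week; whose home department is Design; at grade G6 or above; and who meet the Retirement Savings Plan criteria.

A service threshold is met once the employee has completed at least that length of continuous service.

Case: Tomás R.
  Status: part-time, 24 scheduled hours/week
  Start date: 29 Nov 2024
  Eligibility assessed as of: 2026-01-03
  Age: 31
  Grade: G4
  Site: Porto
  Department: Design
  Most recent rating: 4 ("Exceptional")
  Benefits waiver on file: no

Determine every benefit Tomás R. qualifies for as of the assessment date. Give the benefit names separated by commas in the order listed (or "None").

Gym Reimbursement

Service from 29 Nov 2024 to 2026-01-03: 400 days.
Profit Sharing Plan — service 400 days ≥ 26 weeks (≈182 days) ✓; grade G4 < G5 ✗ → not eligible.
Remote Work Stipend — service 400 days ≥ 8 weeks (≈56 days) ✓; rating 4 ≥ 2 ✓; grade G4 < G7 ✗ → not eligible.
Gym Reimbursement — status part-time ✓ (not excluded); service 400 days ≥ 45 days ✓; age 31 ≥ 18 ✓ → eligible.
401(k) Plan — status part-time ✗ (requires temporary) → not eligible.
Retirement Savings Plan — status part-time ✓ (not excluded); no waiver, service 400 days ≥ 45 days ✓; 24 hrs/wk < 30 ✗ → not eligible.
Legal Services Plan — status part-time ✗ (requires seasonal) → not eligible.
Equity Grant Program — service 400 days < 24 months (≈720 days) ✗ → not eligible.
Internet Stipend — status part-time ✓; 24 hrs/wk < 25 ✗ → not eligible.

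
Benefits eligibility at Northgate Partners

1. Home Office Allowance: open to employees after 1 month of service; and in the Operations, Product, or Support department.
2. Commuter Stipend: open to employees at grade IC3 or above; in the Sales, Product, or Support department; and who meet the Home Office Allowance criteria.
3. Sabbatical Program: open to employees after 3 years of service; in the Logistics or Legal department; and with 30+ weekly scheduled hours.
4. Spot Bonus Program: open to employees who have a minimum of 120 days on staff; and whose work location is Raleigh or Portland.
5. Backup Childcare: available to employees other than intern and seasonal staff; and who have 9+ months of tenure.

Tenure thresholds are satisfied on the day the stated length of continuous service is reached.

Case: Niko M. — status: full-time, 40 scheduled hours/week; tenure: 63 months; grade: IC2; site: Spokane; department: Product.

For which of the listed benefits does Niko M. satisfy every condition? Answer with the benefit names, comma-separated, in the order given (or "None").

Home Office Allowance — service 63 months ≥ 1 month ✓; dept Product ✓ → eligible.
Commuter Stipend — grade IC2 < IC3 ✗ → not eligible.
Sabbatical Program — service 63 months ≥ 3 years (≈1095 days) ✓; dept Product ✗ → not eligible.
Spot Bonus Program — service 63 months ≥ 120 days ✓; site Spokane ✗ (not Raleigh or Portland) → not eligible.
Backup Childcare — status full-time ✓ (not excluded); service 63 months ≥ 9 months ✓ → eligible.

Home Office Allowance, Backup Childcare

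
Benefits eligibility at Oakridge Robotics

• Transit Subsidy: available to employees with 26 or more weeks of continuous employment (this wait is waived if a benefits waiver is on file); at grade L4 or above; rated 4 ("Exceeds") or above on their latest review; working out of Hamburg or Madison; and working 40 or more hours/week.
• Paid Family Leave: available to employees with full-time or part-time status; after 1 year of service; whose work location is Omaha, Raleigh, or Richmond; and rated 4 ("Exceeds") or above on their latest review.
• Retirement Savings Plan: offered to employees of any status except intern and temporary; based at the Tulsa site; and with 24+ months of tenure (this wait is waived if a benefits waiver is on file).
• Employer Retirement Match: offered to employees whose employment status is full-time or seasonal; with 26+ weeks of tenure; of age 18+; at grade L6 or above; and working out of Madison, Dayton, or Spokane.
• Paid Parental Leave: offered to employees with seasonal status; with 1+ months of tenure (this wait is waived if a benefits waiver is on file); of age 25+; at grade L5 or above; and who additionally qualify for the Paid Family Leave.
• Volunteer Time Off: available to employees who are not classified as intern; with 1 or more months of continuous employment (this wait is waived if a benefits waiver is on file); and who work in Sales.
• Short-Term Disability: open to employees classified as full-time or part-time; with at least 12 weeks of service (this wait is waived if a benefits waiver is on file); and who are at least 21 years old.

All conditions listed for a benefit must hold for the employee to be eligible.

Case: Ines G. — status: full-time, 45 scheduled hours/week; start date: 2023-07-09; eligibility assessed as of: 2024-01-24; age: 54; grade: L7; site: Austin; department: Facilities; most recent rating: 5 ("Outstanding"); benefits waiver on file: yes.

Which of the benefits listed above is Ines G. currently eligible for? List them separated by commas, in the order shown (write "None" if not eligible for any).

Short-Term Disability

Service from 2023-07-09 to 2024-01-24: 199 days.
Transit Subsidy — benefits waiver on file ✓; grade L7 ≥ L4 ✓; rating 5 ≥ 4 ✓; site Austin ✗ (not Hamburg or Madison) → not eligible.
Paid Family Leave — status full-time ✓; service 199 days < 1 year (≈365 days) ✗ → not eligible.
Retirement Savings Plan — status full-time ✓ (not excluded); site Austin ✗ (not Tulsa) → not eligible.
Employer Retirement Match — status full-time ✓; service 199 days ≥ 26 weeks (≈182 days) ✓; age 54 ≥ 18 ✓; grade L7 ≥ L6 ✓; site Austin ✗ (not Madison, Dayton, or Spokane) → not eligible.
Paid Parental Leave — status full-time ✗ (requires seasonal) → not eligible.
Volunteer Time Off — status full-time ✓ (not excluded); benefits waiver on file ✓; dept Facilities ✗ → not eligible.
Short-Term Disability — status full-time ✓; benefits waiver on file ✓; age 54 ≥ 21 ✓ → eligible.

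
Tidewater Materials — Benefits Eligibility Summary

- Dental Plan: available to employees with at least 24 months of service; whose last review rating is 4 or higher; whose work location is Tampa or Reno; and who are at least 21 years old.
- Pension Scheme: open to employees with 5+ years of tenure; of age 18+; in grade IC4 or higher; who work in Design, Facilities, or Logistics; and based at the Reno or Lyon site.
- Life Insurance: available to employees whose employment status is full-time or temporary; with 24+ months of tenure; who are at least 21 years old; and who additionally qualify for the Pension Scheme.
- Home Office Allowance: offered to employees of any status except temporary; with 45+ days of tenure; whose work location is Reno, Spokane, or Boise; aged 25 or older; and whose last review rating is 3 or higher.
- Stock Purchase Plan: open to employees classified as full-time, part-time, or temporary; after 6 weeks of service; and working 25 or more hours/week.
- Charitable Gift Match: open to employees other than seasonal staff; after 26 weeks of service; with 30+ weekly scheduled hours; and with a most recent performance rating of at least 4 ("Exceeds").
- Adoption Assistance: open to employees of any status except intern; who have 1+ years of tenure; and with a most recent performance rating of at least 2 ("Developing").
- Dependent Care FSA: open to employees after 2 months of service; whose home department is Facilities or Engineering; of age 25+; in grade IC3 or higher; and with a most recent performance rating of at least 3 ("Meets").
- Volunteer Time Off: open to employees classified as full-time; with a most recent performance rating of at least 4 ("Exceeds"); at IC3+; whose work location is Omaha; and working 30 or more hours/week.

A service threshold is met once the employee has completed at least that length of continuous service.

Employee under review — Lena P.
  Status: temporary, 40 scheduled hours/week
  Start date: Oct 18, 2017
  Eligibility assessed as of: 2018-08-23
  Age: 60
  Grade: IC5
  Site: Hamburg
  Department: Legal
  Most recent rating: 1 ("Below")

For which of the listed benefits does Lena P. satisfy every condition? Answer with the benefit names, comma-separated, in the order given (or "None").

Stock Purchase Plan

Service from Oct 18, 2017 to 2018-08-23: 309 days.
Dental Plan — service 309 days < 24 months (≈720 days) ✗ → not eligible.
Pension Scheme — service 309 days < 5 years (≈1825 days) ✗ → not eligible.
Life Insurance — status temporary ✓; service 309 days < 24 months (≈720 days) ✗ → not eligible.
Home Office Allowance — status temporary ✗ (excluded) → not eligible.
Stock Purchase Plan — status temporary ✓; service 309 days ≥ 6 weeks (≈42 days) ✓; 40 hrs/wk ≥ 25 ✓ → eligible.
Charitable Gift Match — status temporary ✓ (not excluded); service 309 days ≥ 26 weeks (≈182 days) ✓; 40 hrs/wk ≥ 30 ✓; rating 1 < 4 ✗ → not eligible.
Adoption Assistance — status temporary ✓ (not excluded); service 309 days < 1 year (≈365 days) ✗ → not eligible.
Dependent Care FSA — service 309 days ≥ 2 months (≈60 days) ✓; dept Legal ✗ → not eligible.
Volunteer Time Off — status temporary ✗ (requires full-time) → not eligible.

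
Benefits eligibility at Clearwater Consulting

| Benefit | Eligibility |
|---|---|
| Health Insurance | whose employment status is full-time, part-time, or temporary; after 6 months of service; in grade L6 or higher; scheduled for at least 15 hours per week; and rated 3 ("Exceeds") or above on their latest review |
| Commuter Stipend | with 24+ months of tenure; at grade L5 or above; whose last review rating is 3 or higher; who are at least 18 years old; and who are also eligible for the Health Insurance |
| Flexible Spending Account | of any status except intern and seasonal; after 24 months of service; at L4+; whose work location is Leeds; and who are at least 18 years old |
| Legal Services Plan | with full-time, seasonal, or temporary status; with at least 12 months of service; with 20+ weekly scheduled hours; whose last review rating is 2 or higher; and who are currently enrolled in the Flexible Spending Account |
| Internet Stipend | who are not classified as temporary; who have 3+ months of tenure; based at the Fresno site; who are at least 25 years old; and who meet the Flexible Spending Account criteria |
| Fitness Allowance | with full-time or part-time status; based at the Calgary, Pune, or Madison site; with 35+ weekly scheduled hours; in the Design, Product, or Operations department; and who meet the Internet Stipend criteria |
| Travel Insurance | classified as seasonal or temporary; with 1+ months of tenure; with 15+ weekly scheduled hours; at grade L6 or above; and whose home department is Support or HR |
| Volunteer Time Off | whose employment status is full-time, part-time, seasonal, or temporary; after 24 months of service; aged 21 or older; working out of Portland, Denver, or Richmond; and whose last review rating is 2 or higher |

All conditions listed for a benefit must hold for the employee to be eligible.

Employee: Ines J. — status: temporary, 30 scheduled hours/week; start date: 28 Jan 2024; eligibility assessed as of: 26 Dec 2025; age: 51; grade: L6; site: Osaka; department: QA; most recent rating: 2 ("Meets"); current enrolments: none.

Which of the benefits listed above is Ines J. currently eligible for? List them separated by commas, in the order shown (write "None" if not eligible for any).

Service from 28 Jan 2024 to 26 Dec 2025: 698 days.
Health Insurance — status temporary ✓; service 698 days ≥ 6 months (≈180 days) ✓; grade L6 ≥ L6 ✓; 30 hrs/wk ≥ 15 ✓; rating 2 < 3 ✗ → not eligible.
Commuter Stipend — service 698 days < 24 months (≈720 days) ✗ → not eligible.
Flexible Spending Account — status temporary ✓ (not excluded); service 698 days < 24 months (≈720 days) ✗ → not eligible.
Legal Services Plan — status temporary ✓; service 698 days ≥ 12 months (≈360 days) ✓; 30 hrs/wk ≥ 20 ✓; rating 2 ≥ 2 ✓; not enrolled in Flexible Spending Account ✗ → not eligible.
Internet Stipend — status temporary ✗ (excluded) → not eligible.
Fitness Allowance — status temporary ✗ (requires full-time or part-time) → not eligible.
Travel Insurance — status temporary ✓; service 698 days ≥ 1 month (≈30 days) ✓; 30 hrs/wk ≥ 15 ✓; grade L6 ≥ L6 ✓; dept QA ✗ → not eligible.
Volunteer Time Off — status temporary ✓; service 698 days < 24 months (≈720 days) ✗ → not eligible.

None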